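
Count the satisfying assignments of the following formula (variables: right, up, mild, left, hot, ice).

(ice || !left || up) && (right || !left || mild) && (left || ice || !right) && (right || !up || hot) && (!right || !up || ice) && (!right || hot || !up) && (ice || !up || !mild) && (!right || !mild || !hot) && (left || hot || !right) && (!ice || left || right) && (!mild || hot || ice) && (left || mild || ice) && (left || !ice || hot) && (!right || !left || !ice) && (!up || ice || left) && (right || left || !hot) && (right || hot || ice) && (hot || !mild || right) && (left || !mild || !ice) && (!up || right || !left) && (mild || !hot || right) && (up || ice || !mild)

There are 2^6 = 64 truth assignments over (right, up, mild, left, hot, ice).
Split on up. With up = true, the clauses containing up are satisfied and !up drops from the rest; 1 of the 2^5 = 32 assignments to the other variables satisfy what remains.
With up = false, by the same count on the reduced clause set, 2 assignments work.
(One model: right=F, up=F, mild=T, left=T, hot=T, ice=T.)
Total: 1 + 2 = 3.

3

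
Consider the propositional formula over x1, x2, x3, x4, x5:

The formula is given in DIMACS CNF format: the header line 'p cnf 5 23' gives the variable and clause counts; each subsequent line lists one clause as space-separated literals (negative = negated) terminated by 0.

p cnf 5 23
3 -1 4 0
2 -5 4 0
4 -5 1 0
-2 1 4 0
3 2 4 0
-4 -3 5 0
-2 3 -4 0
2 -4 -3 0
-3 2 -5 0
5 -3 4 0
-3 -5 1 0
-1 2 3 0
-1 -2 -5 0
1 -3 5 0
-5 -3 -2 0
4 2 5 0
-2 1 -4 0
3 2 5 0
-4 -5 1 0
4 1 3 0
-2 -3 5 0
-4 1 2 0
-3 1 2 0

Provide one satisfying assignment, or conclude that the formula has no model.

Branch on x3: set x3 = True.
Branch on x4: set x4 = False.
Unit clause (x5) forces x5 = True.
Unit clause (x2) forces x2 = True.
But (¬x2) is also a unit clause — contradiction.
Undo x4 and try x4 = True.
Unit clause (x5) forces x5 = True.
Unit clause (x2) forces x2 = True.
But (¬x2) is also a unit clause — contradiction.
Either choice for x4 ends in contradiction.
Undo x3 and try x3 = False.
Branch on x1: set x1 = False.
Unit clause (x4) forces x4 = True.
Unit clause (¬x2) forces x2 = False.
But (x2) is also a unit clause — contradiction.
Undo x1 and try x1 = True.
Unit clause (x4) forces x4 = True.
Unit clause (¬x2) forces x2 = False.
But (x2) is also a unit clause — contradiction.
Either choice for x1 ends in contradiction.
Either choice for x3 ends in contradiction.

UNSATISFIABLE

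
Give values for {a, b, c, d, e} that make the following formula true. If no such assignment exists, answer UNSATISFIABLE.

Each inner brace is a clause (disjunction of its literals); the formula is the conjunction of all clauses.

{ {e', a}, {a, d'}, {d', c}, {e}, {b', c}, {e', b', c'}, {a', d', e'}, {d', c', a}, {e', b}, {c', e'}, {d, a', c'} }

UNSATISFIABLE

The clause (e) is unit, so e = 1.
The clause (a) is unit, so a = 1.
The clause (d') is unit, so d = 0.
The clause (b) is unit, so b = 1.
The clause (c) is unit, so c = 1.
But (c') is also a unit clause — contradiction.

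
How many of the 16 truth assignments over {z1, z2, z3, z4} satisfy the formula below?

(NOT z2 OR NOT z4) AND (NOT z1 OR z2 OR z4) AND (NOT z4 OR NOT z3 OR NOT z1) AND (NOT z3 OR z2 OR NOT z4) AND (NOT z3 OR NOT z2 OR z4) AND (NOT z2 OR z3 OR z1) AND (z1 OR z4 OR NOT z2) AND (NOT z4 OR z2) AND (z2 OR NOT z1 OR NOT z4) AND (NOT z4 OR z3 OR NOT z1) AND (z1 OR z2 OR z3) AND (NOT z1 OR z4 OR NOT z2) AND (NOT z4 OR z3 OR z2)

There are 2^4 = 16 truth assignments over (z1, z2, z3, z4).
Check each against the 13 clauses (columns in the order z1, z2, z3, z4):
  F F F F  ✗ fails (z1 OR z2 OR z3)
  F F F T  ✗ fails (NOT z4 OR z2)
  F F T F  ✓ satisfies all
  F F T T  ✗ fails (NOT z3 OR z2 OR NOT z4)
  F T F F  ✗ fails (NOT z2 OR z3 OR z1)
  F T F T  ✗ fails (NOT z2 OR NOT z4)
  F T T F  ✗ fails (NOT z3 OR NOT z2 OR z4)
  F T T T  ✗ fails (NOT z2 OR NOT z4)
  T F F F  ✗ fails (NOT z1 OR z2 OR z4)
  T F F T  ✗ fails (NOT z4 OR z2)
  T F T F  ✗ fails (NOT z1 OR z2 OR z4)
  T F T T  ✗ fails (NOT z4 OR NOT z3 OR NOT z1)
  T T F F  ✗ fails (NOT z1 OR z4 OR NOT z2)
  T T F T  ✗ fails (NOT z2 OR NOT z4)
  T T T F  ✗ fails (NOT z3 OR NOT z2 OR z4)
  T T T T  ✗ fails (NOT z2 OR NOT z4)
1 of the 16 rows is a model.

1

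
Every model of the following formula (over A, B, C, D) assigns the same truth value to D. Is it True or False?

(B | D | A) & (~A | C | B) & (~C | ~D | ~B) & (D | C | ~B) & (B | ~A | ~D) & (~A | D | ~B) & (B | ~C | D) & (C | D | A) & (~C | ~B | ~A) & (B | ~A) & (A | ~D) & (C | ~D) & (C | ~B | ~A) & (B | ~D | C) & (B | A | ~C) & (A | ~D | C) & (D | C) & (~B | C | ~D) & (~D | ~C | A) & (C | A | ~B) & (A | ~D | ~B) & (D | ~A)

Suppose D = 1.
From the singleton clause (A), A = 1.
From the singleton clause (B), B = 1.
From the singleton clause (~C), C = 0.
That conflicts with the unit clause (C).
So every satisfying assignment has D = False.

False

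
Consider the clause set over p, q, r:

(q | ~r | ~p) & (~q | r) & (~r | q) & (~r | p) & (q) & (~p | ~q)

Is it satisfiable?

From the singleton clause (q), q = 1.
From the singleton clause (r), r = 1.
From the singleton clause (p), p = 1.
Now (~p) is unsatisfied and unit — conflict.
No assignment satisfies every clause.

No, unsatisfiable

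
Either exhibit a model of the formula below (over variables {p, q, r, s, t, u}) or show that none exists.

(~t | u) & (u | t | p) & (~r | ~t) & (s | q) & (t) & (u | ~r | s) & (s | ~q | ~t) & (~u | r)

UNSATISFIABLE

(t) alone gives t = 1.
(u) alone gives u = 1.
(~r) alone gives r = 0.
Now (r) is unsatisfied and unit — conflict.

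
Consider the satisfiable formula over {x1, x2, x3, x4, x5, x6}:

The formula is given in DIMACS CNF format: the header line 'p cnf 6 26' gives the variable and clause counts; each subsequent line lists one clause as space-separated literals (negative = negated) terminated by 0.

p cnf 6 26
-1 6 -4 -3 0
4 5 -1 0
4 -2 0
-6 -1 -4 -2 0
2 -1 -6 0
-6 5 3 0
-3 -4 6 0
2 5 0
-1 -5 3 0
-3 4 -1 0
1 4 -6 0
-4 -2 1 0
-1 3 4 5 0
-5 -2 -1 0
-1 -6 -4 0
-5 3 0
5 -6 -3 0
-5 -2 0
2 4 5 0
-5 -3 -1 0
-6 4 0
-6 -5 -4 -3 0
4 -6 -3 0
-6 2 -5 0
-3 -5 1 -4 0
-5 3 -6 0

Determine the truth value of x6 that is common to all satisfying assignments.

Suppose x6 = True.
Unit clause (x4) forces x4 = True.
Unit clause (¬x1) forces x1 = False.
Unit clause (¬x2) forces x2 = False.
Unit clause (x5) forces x5 = True.
But (¬x5) is also a unit clause — contradiction.
So every satisfying assignment has x6 = False.

False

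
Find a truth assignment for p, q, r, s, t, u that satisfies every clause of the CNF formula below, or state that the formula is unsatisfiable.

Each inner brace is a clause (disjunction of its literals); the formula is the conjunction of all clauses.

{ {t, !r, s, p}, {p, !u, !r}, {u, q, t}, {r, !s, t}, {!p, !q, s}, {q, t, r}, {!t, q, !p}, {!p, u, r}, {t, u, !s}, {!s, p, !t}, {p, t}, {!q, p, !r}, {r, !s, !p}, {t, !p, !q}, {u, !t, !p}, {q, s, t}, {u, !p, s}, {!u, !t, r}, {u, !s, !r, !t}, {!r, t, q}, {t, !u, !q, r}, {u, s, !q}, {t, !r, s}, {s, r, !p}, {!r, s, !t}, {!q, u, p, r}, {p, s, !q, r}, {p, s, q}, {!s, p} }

p ↦ true, q ↦ true, r ↦ true, s ↦ true, t ↦ true, u ↦ true

Case p = true:
Case q = true:
(s) alone gives s = true.
(r) alone gives r = true.
(t) alone gives t = true.
(u) alone gives u = true.
All clauses are satisfied.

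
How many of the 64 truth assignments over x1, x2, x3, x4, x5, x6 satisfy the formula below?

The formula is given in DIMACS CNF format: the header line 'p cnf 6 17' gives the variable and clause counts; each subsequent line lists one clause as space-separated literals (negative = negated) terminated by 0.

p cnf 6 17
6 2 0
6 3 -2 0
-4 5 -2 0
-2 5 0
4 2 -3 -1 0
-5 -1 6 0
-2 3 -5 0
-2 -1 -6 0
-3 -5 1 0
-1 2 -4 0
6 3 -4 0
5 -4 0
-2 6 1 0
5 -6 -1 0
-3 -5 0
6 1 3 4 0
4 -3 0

4

There are 2^6 = 64 truth assignments over (x1, x2, x3, x4, x5, x6).
Split on x4. With x4 = True, the clauses containing x4 are satisfied and ¬x4 drops from the rest; 1 of the 2^5 = 32 assignments to the other variables satisfy what remains.
With x4 = False, by the same count on the reduced clause set, 3 assignments work.
(One model: x1=F, x2=F, x3=F, x4=F, x5=F, x6=T.)
Total: 1 + 3 = 4.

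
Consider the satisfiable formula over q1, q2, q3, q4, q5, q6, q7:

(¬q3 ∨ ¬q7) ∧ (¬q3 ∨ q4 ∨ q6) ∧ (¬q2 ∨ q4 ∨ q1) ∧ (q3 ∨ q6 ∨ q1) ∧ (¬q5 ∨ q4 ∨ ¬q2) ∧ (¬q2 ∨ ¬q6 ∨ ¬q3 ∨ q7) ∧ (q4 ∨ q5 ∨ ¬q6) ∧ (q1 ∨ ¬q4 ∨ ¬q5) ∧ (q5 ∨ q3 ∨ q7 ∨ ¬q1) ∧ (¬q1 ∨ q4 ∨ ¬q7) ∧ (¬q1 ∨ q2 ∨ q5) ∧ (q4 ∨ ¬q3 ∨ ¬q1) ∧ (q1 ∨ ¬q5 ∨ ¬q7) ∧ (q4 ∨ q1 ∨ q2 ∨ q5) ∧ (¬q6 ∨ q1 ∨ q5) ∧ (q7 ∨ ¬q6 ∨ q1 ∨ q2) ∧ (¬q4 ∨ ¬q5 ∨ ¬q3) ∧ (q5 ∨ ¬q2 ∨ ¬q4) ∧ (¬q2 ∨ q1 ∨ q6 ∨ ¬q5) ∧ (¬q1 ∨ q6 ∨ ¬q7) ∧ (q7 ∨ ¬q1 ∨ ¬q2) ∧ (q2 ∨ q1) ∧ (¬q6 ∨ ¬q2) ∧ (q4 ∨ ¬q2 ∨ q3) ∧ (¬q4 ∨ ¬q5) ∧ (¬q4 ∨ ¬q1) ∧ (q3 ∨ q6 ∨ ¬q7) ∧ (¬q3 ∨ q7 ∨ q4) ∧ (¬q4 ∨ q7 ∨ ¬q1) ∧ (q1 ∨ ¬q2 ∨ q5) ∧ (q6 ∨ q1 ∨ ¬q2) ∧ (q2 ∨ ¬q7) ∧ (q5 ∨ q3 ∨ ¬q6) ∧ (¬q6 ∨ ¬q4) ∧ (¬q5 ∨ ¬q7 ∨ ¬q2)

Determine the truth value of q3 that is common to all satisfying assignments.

False

Suppose q3 = True.
(¬q7) alone gives q7 = False.
(q4) alone gives q4 = True.
(¬q5) alone gives q5 = False.
(¬q2) alone gives q2 = False.
(¬q1) alone gives q1 = False.
That conflicts with the unit clause (q1).
So every satisfying assignment has q3 = False.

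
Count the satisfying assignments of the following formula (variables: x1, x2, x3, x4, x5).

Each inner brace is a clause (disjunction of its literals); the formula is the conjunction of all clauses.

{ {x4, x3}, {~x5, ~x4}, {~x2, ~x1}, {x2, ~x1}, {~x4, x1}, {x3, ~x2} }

There are 2^5 = 32 truth assignments over (x1, x2, x3, x4, x5).
Split on x5. With x5 = 1, the clauses containing x5 are satisfied and ~x5 drops from the rest; 2 of the 2^4 = 16 assignments to the other variables satisfy what remains.
With x5 = 0, by the same count on the reduced clause set, 2 assignments work.
Total: 2 + 2 = 4.

4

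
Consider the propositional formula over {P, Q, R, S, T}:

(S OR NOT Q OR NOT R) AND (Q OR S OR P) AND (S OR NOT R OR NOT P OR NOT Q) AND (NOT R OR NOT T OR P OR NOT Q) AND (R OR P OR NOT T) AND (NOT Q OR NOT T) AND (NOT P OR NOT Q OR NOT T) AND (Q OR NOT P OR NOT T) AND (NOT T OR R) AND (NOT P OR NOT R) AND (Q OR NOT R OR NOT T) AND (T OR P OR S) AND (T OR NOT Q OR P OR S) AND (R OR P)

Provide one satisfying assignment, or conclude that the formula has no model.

Try Q = true.
From the singleton clause (NOT T), T = false.
Try S = false.
From the singleton clause (NOT R), R = false.
From the singleton clause (P), P = true.
Every clause now holds.

P ↦ true, Q ↦ true, R ↦ false, S ↦ false, T ↦ false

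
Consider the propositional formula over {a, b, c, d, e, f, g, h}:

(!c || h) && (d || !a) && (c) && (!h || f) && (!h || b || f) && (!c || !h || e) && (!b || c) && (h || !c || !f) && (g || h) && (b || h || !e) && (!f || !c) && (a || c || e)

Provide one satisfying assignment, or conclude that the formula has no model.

UNSATISFIABLE

Unit clause (c) forces c = true.
Unit clause (h) forces h = true.
Unit clause (f) forces f = true.
That conflicts with the unit clause (!f).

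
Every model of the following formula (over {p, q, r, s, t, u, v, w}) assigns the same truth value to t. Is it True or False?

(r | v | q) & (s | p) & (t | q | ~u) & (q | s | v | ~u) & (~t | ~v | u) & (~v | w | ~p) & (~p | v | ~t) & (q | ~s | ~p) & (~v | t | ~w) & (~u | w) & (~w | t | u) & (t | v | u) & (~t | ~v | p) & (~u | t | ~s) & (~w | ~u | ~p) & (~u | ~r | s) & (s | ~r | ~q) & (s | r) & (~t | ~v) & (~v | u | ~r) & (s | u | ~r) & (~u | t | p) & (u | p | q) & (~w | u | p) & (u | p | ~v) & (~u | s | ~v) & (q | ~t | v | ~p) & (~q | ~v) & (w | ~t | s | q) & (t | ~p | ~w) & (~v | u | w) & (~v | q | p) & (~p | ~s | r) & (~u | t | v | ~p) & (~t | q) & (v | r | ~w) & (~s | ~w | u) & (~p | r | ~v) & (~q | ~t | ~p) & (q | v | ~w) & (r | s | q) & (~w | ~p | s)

True

Suppose t = 0.
Suppose s = 1.
The clause (~u) is unit, so u = 0.
The clause (~w) is unit, so w = 0.
The clause (v) is unit, so v = 1.
That conflicts with the unit clause (~v).
Backtrack on s: now try s = 0.
The clause (p) is unit, so p = 1.
The clause (r) is unit, so r = 1.
The clause (~u) is unit, so u = 0.
That conflicts with the unit clause (u).
Both values of s lead to a conflict.
So every satisfying assignment has t = True.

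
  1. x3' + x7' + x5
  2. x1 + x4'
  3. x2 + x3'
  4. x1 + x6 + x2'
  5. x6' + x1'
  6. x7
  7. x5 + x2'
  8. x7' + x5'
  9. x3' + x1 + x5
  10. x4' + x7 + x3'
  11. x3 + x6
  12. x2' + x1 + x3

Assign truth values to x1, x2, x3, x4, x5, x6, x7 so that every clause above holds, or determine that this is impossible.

x1 ↦ 0,  x2 ↦ 0,  x3 ↦ 0,  x4 ↦ 0,  x5 ↦ 0,  x6 ↦ 1,  x7 ↦ 1

From the singleton clause (x7), x7 = 1.
From the singleton clause (x5'), x5 = 0.
From the singleton clause (x3'), x3 = 0.
From the singleton clause (x2'), x2 = 0.
From the singleton clause (x6), x6 = 1.
From the singleton clause (x1'), x1 = 0.
From the singleton clause (x4'), x4 = 0.
All clauses are satisfied.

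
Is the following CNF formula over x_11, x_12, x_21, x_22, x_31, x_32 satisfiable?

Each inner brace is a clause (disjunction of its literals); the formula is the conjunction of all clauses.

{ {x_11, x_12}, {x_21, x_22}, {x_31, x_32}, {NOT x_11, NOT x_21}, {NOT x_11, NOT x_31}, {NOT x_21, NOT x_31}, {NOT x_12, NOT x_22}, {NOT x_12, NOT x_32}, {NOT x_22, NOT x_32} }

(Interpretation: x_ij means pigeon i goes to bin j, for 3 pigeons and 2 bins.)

Branch on x_11: set x_11 = true.
From the singleton clause (NOT x_21), x_21 = false.
From the singleton clause (x_22), x_22 = true.
From the singleton clause (NOT x_31), x_31 = false.
From the singleton clause (x_32), x_32 = true.
That conflicts with the unit clause (NOT x_32).
That branch fails; take x_11 = false instead.
From the singleton clause (x_12), x_12 = true.
From the singleton clause (NOT x_22), x_22 = false.
From the singleton clause (x_21), x_21 = true.
From the singleton clause (NOT x_31), x_31 = false.
From the singleton clause (x_32), x_32 = true.
That conflicts with the unit clause (NOT x_32).
Both values of x_11 lead to a conflict.
No assignment satisfies every clause.

No, unsatisfiable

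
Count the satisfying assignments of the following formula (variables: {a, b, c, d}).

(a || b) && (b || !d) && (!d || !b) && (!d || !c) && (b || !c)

There are 2^4 = 16 truth assignments over (a, b, c, d).
Split on a. With a = true, the clauses containing a are satisfied and !a drops from the rest; 3 of the 2^3 = 8 assignments to the other variables satisfy what remains.
With a = false, by the same count on the reduced clause set, 2 assignments work.
Total: 3 + 2 = 5.

5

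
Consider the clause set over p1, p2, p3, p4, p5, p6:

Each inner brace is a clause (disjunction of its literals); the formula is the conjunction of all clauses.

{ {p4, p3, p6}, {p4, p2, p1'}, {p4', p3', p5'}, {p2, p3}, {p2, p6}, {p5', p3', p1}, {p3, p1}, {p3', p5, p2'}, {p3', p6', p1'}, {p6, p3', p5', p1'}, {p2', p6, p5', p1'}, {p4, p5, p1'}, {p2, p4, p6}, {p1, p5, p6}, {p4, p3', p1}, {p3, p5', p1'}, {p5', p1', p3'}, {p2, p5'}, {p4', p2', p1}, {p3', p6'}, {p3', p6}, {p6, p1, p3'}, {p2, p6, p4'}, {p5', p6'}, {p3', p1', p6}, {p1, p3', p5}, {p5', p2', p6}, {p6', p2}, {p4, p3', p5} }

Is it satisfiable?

Branch on p2: set p2 = 1.
Branch on p3: set p3 = 0.
The clause (p1) is unit, so p1 = 1.
The clause (p5') is unit, so p5 = 0.
The clause (p4) is unit, so p4 = 1.
Every clause is now satisfied; p6 is unconstrained.
A satisfying assignment: p1 ↦ 1; p2 ↦ 1; p3 ↦ 0; p4 ↦ 1; p5 ↦ 0; p6 ↦ 1.

Yes, satisfiable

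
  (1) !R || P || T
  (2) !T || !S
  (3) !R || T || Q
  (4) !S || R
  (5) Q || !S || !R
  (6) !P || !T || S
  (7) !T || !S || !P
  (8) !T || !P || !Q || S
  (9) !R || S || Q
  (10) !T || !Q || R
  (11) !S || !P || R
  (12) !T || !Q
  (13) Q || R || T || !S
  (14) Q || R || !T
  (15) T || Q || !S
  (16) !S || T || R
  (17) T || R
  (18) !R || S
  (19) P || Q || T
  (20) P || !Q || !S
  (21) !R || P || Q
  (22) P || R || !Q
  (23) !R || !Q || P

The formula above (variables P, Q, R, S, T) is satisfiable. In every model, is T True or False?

False

Suppose T = true.
Unit clause (!S) forces S = false.
Unit clause (!P) forces P = false.
Unit clause (!Q) forces Q = false.
Unit clause (!R) forces R = false.
But (R) is also a unit clause — contradiction.
So every satisfying assignment has T = False.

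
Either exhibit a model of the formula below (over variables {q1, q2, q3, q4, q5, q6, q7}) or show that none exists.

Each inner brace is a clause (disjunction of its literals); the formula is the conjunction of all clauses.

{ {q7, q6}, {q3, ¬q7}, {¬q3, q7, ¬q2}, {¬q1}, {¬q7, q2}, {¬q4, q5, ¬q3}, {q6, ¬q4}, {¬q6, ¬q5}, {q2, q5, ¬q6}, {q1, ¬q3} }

From the singleton clause (¬q1), q1 = False.
From the singleton clause (¬q3), q3 = False.
From the singleton clause (¬q7), q7 = False.
From the singleton clause (q6), q6 = True.
From the singleton clause (¬q5), q5 = False.
From the singleton clause (q2), q2 = True.
All clauses hold; q4 can take either value.

q1: False; q2: True; q3: False; q4: False; q5: False; q6: True; q7: False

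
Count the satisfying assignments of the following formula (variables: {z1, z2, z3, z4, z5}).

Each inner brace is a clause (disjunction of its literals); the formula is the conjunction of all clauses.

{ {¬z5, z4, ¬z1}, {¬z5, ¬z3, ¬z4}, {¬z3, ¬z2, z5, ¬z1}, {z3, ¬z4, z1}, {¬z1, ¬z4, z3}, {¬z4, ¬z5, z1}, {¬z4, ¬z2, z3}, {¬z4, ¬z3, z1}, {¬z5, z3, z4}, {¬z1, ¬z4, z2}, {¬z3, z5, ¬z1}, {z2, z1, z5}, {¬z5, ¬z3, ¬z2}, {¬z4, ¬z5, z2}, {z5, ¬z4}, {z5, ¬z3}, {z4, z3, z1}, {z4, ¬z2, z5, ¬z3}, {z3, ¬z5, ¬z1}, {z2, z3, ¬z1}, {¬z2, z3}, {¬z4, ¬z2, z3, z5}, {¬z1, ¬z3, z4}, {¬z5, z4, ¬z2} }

1

There are 2^5 = 32 truth assignments over (z1, z2, z3, z4, z5).
Split on z5. With z5 = True, the clauses containing z5 are satisfied and ¬z5 drops from the rest; 1 of the 2^4 = 16 assignments to the other variables satisfy what remains.
With z5 = False, by the same count on the reduced clause set, 0 assignments work.
Total: 1 + 0 = 1.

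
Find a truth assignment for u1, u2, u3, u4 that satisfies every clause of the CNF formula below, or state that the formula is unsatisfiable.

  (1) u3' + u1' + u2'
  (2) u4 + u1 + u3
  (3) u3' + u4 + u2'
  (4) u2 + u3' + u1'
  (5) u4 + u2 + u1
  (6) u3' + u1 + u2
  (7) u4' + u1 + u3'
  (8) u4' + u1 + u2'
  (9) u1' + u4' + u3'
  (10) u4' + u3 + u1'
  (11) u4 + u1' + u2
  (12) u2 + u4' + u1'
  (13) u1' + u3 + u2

Branch on u3: set u3 = 0.
Branch on u4: set u4 = 0.
From the singleton clause (u1), u1 = 1.
From the singleton clause (u2), u2 = 1.
This assignment satisfies each clause.

u1 ↦ 1, u2 ↦ 1, u3 ↦ 0, u4 ↦ 0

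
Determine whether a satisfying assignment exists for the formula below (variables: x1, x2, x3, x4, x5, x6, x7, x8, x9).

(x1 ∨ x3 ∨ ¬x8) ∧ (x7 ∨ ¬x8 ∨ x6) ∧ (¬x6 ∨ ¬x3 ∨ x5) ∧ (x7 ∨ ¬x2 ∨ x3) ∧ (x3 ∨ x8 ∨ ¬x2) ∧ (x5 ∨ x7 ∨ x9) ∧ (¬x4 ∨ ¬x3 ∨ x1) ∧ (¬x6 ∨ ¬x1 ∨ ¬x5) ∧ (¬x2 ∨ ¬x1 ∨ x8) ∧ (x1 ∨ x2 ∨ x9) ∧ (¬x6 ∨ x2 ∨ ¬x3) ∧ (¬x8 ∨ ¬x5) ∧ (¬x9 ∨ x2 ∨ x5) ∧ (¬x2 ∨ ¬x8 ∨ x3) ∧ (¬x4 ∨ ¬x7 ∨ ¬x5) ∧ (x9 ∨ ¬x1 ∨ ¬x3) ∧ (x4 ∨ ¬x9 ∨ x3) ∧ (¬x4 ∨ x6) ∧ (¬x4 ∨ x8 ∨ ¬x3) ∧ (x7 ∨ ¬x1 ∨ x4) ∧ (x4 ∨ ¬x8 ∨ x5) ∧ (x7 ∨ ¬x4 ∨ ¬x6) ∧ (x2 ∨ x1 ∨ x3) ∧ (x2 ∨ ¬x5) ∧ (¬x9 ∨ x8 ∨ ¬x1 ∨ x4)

Yes, satisfiable

Case x8 = False:
Case x3 = True:
Unit clause (¬x4) forces x4 = False.
Case x6 = False:
Case x2 = True:
Unit clause (¬x1) forces x1 = False.
Case x5 = True:
Every clause is now satisfied; x7, x9 are unconstrained.
A satisfying assignment: x1 ↦ False,  x2 ↦ True,  x3 ↦ True,  x4 ↦ False,  x5 ↦ True,  x6 ↦ False,  x7 ↦ True,  x8 ↦ False,  x9 ↦ True.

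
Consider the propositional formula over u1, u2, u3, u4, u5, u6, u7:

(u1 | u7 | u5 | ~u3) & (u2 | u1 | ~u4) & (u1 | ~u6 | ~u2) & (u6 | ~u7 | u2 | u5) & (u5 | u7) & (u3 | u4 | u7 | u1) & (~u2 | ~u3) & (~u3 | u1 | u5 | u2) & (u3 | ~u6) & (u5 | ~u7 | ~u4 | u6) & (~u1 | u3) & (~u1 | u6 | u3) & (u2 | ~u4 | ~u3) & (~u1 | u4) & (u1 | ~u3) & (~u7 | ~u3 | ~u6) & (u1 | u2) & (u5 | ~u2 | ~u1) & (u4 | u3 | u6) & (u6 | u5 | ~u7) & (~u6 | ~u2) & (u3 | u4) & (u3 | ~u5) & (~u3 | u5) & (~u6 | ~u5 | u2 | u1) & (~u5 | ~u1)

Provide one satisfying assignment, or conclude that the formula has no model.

Suppose u5 = 1.
(u3) alone gives u3 = 1.
(~u2) alone gives u2 = 0.
(~u4) alone gives u4 = 0.
(~u1) alone gives u1 = 0.
But (u1) is also a unit clause — contradiction.
So u5 must be the other value — set u5 = 0.
(u7) alone gives u7 = 1.
(u6) alone gives u6 = 1.
(u3) alone gives u3 = 1.
But (~u3) is also a unit clause — contradiction.
Both values of u5 lead to a conflict.

UNSATISFIABLE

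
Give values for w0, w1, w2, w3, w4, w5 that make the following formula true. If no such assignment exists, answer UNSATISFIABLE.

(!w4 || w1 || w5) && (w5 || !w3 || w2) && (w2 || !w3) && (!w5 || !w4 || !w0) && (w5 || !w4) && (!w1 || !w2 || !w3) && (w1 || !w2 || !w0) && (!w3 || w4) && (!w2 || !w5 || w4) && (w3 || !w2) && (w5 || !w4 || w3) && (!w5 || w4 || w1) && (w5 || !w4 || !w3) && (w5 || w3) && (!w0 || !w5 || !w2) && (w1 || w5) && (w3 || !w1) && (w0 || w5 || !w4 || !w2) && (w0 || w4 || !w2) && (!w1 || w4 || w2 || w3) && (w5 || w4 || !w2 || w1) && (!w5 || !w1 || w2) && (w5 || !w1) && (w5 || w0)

Case w2 = true:
Unit clause (w3) forces w3 = true.
Unit clause (!w1) forces w1 = false.
Unit clause (!w0) forces w0 = false.
Unit clause (w4) forces w4 = true.
Unit clause (w5) forces w5 = true.
Every clause now holds.

w0: false; w1: false; w2: true; w3: true; w4: true; w5: true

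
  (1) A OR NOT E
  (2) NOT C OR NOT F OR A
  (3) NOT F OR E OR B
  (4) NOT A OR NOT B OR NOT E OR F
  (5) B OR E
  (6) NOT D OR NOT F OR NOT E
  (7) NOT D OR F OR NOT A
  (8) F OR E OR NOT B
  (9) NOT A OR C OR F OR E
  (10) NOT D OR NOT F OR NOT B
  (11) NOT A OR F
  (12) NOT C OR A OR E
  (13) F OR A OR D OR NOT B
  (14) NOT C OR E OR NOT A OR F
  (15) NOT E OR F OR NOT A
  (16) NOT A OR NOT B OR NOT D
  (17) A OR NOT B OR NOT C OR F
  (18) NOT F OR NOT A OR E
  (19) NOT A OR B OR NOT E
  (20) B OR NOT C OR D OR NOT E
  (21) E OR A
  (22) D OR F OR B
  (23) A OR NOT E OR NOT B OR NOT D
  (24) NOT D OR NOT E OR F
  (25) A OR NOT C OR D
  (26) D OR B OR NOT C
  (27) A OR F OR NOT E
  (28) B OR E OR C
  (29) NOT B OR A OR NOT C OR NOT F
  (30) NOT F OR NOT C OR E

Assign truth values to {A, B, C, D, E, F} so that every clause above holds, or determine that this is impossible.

A ↦ true, B ↦ true, C ↦ true, D ↦ false, E ↦ true, F ↦ true

Case A = true:
(F) alone gives F = true.
(E) alone gives E = true.
(NOT D) alone gives D = false.
(B) alone gives B = true.
No clause remains; C is free.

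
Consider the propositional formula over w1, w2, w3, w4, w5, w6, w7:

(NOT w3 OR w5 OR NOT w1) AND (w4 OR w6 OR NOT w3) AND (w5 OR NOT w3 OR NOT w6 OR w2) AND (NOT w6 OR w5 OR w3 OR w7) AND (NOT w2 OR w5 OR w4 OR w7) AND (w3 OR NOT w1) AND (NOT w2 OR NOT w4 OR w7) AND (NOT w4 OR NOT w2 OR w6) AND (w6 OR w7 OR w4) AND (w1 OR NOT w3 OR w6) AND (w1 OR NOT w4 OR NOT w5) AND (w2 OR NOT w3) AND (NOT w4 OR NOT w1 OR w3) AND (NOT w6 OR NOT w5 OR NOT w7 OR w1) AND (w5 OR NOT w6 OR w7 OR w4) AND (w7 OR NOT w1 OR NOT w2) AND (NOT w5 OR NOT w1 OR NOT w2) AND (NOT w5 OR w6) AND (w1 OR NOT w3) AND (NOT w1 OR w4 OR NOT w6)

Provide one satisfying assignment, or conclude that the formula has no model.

w1=false,  w2=true,  w3=false,  w4=false,  w5=true,  w6=true,  w7=false

Case w3 = false:
Unit clause (NOT w1) forces w1 = false.
Case w4 = false:
Case w6 = true:
Case w5 = true:
Unit clause (NOT w7) forces w7 = false.
Every clause is now satisfied; w2 is unconstrained.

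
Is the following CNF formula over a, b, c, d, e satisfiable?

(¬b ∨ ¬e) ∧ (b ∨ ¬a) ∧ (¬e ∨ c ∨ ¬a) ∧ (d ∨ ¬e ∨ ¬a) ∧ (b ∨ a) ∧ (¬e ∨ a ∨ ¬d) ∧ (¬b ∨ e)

Unsatisfiable

Try b = False.
The clause (¬a) is unit, so a = False.
But (a) is also a unit clause — contradiction.
That branch fails; take b = True instead.
The clause (¬e) is unit, so e = False.
But (e) is also a unit clause — contradiction.
Both values of b lead to a conflict.
No assignment satisfies every clause.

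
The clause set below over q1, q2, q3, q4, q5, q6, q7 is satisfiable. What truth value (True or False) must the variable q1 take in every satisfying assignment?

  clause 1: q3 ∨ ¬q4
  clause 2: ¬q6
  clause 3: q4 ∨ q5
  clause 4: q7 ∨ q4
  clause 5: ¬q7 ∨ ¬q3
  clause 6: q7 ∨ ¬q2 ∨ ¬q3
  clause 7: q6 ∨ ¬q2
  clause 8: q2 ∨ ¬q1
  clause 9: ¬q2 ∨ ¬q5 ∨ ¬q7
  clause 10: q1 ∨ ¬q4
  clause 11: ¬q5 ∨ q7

False

Suppose q1 = True.
From the singleton clause (¬q6), q6 = False.
From the singleton clause (¬q2), q2 = False.
But (q2) is also a unit clause — contradiction.
So every satisfying assignment has q1 = False.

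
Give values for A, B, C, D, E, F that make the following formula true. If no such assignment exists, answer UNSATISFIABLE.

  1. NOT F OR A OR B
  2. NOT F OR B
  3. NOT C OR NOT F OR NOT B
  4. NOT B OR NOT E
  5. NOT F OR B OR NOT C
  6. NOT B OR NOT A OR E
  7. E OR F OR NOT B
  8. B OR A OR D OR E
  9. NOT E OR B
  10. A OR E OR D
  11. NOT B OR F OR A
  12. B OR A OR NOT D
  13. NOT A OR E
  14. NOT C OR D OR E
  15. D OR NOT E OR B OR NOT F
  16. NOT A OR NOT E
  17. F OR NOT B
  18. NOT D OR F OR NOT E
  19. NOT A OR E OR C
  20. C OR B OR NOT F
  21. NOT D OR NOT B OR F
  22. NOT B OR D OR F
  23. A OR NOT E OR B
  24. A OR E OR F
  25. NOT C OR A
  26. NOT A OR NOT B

Case F = true:
From the singleton clause (B), B = true.
From the singleton clause (NOT C), C = false.
From the singleton clause (NOT E), E = false.
From the singleton clause (NOT A), A = false.
From the singleton clause (D), D = true.
All clauses are satisfied.

A ↦ false; B ↦ true; C ↦ false; D ↦ true; E ↦ false; F ↦ true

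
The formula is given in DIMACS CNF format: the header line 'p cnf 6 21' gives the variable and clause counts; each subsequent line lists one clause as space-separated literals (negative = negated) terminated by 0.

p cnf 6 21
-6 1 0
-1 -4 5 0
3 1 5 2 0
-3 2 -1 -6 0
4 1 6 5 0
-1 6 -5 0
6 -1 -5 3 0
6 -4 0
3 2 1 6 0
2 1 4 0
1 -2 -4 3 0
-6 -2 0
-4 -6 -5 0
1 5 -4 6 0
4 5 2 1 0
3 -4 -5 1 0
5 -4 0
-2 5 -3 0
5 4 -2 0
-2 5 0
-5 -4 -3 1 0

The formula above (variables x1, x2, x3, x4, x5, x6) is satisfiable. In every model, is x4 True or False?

False

Suppose x4 = True.
From the singleton clause (x6), x6 = True.
From the singleton clause (x1), x1 = True.
From the singleton clause (x5), x5 = True.
Now (¬x5) is unsatisfied and unit — conflict.
So every satisfying assignment has x4 = False.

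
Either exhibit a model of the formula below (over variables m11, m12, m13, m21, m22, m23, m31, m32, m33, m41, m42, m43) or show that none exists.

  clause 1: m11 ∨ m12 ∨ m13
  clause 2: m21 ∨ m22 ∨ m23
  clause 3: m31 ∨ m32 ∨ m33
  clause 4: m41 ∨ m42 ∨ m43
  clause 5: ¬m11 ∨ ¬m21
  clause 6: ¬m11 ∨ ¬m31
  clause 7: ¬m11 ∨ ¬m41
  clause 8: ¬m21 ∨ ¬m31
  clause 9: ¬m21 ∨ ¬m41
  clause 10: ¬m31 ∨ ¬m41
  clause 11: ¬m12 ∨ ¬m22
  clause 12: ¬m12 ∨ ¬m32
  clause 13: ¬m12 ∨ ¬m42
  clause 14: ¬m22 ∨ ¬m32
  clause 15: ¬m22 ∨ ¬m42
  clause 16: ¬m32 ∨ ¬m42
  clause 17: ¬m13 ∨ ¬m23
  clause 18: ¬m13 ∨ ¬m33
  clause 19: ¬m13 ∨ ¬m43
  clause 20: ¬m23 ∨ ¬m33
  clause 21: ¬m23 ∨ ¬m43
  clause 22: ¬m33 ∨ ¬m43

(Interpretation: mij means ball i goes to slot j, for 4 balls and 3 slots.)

Try m11 = False.
Try m12 = True.
(¬m22) alone gives m22 = False.
(¬m32) alone gives m32 = False.
(¬m42) alone gives m42 = False.
Try m21 = True.
(¬m31) alone gives m31 = False.
(m33) alone gives m33 = True.
(¬m41) alone gives m41 = False.
(m43) alone gives m43 = True.
Now (¬m43) is unsatisfied and unit — conflict.
That branch fails; take m21 = False instead.
(m23) alone gives m23 = True.
(¬m13) alone gives m13 = False.
(¬m33) alone gives m33 = False.
(m31) alone gives m31 = True.
(¬m41) alone gives m41 = False.
(m43) alone gives m43 = True.
Now (¬m43) is unsatisfied and unit — conflict.
Neither m21 = True nor m21 = False works.
That branch fails; take m12 = False instead.
(m13) alone gives m13 = True.
(¬m23) alone gives m23 = False.
(¬m33) alone gives m33 = False.
(¬m43) alone gives m43 = False.
Try m21 = True.
(¬m31) alone gives m31 = False.
(m32) alone gives m32 = True.
(¬m41) alone gives m41 = False.
(m42) alone gives m42 = True.
Now (¬m42) is unsatisfied and unit — conflict.
That branch fails; take m21 = False instead.
(m22) alone gives m22 = True.
(¬m32) alone gives m32 = False.
(m31) alone gives m31 = True.
(¬m41) alone gives m41 = False.
(m42) alone gives m42 = True.
Now (¬m42) is unsatisfied and unit — conflict.
Neither m21 = True nor m21 = False works.
Neither m12 = True nor m12 = False works.
That branch fails; take m11 = True instead.
(¬m21) alone gives m21 = False.
(¬m31) alone gives m31 = False.
(¬m41) alone gives m41 = False.
Try m22 = True.
(¬m12) alone gives m12 = False.
(¬m32) alone gives m32 = False.
(m33) alone gives m33 = True.
(¬m42) alone gives m42 = False.
(m43) alone gives m43 = True.
Now (¬m43) is unsatisfied and unit — conflict.
That branch fails; take m22 = False instead.
(m23) alone gives m23 = True.
(¬m13) alone gives m13 = False.
(¬m33) alone gives m33 = False.
(m32) alone gives m32 = True.
(¬m12) alone gives m12 = False.
(¬m42) alone gives m42 = False.
(m43) alone gives m43 = True.
Now (¬m43) is unsatisfied and unit — conflict.
Neither m22 = True nor m22 = False works.
Neither m11 = True nor m11 = False works.

UNSATISFIABLE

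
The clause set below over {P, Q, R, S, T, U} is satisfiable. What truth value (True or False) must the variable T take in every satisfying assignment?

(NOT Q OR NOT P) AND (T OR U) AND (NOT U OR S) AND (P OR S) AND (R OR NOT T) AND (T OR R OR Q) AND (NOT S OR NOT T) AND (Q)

Suppose T = true.
Unit clause (R) forces R = true.
Unit clause (NOT S) forces S = false.
Unit clause (NOT U) forces U = false.
Unit clause (P) forces P = true.
Unit clause (NOT Q) forces Q = false.
That conflicts with the unit clause (Q).
So every satisfying assignment has T = False.

False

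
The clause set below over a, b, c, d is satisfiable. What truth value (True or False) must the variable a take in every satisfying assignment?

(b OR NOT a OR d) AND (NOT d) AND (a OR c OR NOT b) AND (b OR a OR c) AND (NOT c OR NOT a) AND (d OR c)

Suppose a = true.
From the singleton clause (NOT d), d = false.
From the singleton clause (b), b = true.
From the singleton clause (NOT c), c = false.
But (c) is also a unit clause — contradiction.
So every satisfying assignment has a = False.

False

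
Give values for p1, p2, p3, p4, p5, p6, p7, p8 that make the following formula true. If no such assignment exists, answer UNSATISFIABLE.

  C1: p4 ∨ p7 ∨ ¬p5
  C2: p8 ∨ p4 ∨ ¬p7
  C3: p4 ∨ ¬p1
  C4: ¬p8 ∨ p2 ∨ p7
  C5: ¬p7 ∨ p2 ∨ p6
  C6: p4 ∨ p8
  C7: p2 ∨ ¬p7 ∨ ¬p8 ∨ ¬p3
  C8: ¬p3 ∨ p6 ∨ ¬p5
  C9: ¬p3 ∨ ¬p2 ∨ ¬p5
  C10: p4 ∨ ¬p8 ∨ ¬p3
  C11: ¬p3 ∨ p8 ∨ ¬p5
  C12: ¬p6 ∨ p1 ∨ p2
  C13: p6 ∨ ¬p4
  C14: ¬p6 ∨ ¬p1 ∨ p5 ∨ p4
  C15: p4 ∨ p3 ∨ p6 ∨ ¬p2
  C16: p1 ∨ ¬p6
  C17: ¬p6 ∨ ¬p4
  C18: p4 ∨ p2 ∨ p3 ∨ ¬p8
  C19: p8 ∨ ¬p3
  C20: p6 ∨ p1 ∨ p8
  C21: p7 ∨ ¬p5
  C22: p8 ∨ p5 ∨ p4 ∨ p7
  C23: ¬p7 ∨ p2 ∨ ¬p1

Try p4 = True.
From the singleton clause (p6), p6 = True.
That conflicts with the unit clause (¬p6).
So p4 must be the other value — set p4 = False.
From the singleton clause (¬p1), p1 = False.
From the singleton clause (p8), p8 = True.
From the singleton clause (¬p3), p3 = False.
From the singleton clause (¬p6), p6 = False.
From the singleton clause (¬p2), p2 = False.
That conflicts with the unit clause (p2).
Both values of p4 lead to a conflict.

UNSATISFIABLE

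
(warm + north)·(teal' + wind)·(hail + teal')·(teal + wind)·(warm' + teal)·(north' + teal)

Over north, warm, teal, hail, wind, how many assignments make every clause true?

There are 2^5 = 32 truth assignments over (north, warm, teal, hail, wind).
Split on north. With north = 1, the clauses containing north are satisfied and north' drops from the rest; 2 of the 2^4 = 16 assignments to the other variables satisfy what remains.
With north = 0, by the same count on the reduced clause set, 1 assignment works.
(One model: north=F, warm=T, teal=T, hail=T, wind=T.)
Total: 2 + 1 = 3.

3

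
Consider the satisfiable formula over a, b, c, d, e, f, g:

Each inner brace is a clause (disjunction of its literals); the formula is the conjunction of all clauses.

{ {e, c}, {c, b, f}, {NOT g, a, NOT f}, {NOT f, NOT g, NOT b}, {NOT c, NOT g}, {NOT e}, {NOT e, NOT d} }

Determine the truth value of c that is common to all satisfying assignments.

True

Suppose c = false.
Unit clause (e) forces e = true.
That conflicts with the unit clause (NOT e).
So every satisfying assignment has c = True.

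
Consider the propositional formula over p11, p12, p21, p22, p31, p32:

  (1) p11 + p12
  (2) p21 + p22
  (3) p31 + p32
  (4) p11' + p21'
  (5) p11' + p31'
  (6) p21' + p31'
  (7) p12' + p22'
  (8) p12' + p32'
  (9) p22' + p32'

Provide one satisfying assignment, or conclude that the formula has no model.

Case p11 = 1:
From the singleton clause (p21'), p21 = 0.
From the singleton clause (p22), p22 = 1.
From the singleton clause (p31'), p31 = 0.
From the singleton clause (p32), p32 = 1.
Now (p32') is unsatisfied and unit — conflict.
Backtrack on p11: now try p11 = 0.
From the singleton clause (p12), p12 = 1.
From the singleton clause (p22'), p22 = 0.
From the singleton clause (p21), p21 = 1.
From the singleton clause (p31'), p31 = 0.
From the singleton clause (p32), p32 = 1.
Now (p32') is unsatisfied and unit — conflict.
Either choice for p11 ends in contradiction.

UNSATISFIABLE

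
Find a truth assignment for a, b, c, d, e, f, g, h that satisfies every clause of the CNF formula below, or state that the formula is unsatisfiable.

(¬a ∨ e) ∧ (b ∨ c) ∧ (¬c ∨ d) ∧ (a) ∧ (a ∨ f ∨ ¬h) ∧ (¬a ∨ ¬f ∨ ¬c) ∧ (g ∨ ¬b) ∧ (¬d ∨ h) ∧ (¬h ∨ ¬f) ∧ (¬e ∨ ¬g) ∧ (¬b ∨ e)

(a) alone gives a = True.
(e) alone gives e = True.
(¬g) alone gives g = False.
(¬b) alone gives b = False.
(c) alone gives c = True.
(d) alone gives d = True.
(¬f) alone gives f = False.
(h) alone gives h = True.
This assignment satisfies each clause.

a: True; b: False; c: True; d: True; e: True; f: False; g: False; h: True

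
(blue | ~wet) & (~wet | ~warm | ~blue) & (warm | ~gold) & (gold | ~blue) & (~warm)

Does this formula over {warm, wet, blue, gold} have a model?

Yes, satisfiable

Unit clause (~warm) forces warm = 0.
Unit clause (~gold) forces gold = 0.
Unit clause (~blue) forces blue = 0.
Unit clause (~wet) forces wet = 0.
All clauses are satisfied.
A satisfying assignment: warm=0; wet=0; blue=0; gold=0.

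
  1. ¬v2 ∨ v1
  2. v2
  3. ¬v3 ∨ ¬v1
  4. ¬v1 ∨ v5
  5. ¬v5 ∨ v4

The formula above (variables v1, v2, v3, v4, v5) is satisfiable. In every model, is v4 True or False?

Suppose v4 = False.
Unit clause (v2) forces v2 = True.
Unit clause (v1) forces v1 = True.
Unit clause (¬v3) forces v3 = False.
Unit clause (v5) forces v5 = True.
But (¬v5) is also a unit clause — contradiction.
So every satisfying assignment has v4 = True.

True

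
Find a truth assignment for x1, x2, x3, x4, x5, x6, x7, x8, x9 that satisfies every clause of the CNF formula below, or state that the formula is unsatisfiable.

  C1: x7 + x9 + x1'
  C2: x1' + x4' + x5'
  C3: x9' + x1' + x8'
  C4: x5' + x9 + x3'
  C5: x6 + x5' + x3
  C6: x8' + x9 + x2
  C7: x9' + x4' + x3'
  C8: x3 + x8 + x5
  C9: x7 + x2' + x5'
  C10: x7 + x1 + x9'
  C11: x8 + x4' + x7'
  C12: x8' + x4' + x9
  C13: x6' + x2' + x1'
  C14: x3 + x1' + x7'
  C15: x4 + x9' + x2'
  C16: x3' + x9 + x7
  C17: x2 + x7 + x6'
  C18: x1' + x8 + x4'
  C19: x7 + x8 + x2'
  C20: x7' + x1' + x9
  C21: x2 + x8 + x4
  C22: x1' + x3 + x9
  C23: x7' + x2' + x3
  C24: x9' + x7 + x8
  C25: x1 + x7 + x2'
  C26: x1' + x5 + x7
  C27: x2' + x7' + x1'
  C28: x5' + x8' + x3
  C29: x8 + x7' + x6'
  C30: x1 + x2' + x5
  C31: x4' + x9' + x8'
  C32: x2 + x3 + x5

x1 ↦ 0, x2 ↦ 0, x3 ↦ 1, x4 ↦ 0, x5 ↦ 0, x6 ↦ 0, x7 ↦ 1, x8 ↦ 1, x9 ↦ 1

Branch on x7: set x7 = 1.
Branch on x8: set x8 = 1.
Branch on x9: set x9 = 1.
From the singleton clause (x1'), x1 = 0.
From the singleton clause (x4'), x4 = 0.
From the singleton clause (x2'), x2 = 0.
Branch on x5: set x5 = 0.
From the singleton clause (x3), x3 = 1.
All clauses hold; x6 can take either value.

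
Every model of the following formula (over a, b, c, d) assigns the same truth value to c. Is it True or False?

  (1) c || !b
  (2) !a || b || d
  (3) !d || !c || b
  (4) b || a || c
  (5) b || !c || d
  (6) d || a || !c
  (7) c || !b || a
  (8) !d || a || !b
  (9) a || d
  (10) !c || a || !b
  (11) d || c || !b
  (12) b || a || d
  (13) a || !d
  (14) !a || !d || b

Suppose c = false.
From the singleton clause (!b), b = false.
From the singleton clause (a), a = true.
From the singleton clause (d), d = true.
That conflicts with the unit clause (!d).
So every satisfying assignment has c = True.

True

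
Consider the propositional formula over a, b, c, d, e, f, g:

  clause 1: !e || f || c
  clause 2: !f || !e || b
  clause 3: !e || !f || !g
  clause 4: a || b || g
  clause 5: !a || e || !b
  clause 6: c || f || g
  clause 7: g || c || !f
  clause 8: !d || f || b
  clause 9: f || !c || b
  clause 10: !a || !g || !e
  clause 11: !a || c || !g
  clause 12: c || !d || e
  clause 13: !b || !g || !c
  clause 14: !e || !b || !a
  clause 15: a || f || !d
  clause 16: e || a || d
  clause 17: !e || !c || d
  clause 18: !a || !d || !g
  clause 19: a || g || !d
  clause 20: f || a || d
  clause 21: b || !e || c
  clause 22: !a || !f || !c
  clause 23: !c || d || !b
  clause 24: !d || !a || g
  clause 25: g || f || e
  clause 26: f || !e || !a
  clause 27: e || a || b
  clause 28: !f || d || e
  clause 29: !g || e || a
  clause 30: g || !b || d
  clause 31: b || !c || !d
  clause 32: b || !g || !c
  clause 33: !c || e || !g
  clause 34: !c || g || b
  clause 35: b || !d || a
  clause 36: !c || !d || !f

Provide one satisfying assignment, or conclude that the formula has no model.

Try e = false.
Try a = false.
From the singleton clause (d), d = true.
From the singleton clause (c), c = true.
From the singleton clause (f), f = true.
Now (!f) is unsatisfied and unit — conflict.
That branch fails; take a = true instead.
From the singleton clause (!b), b = false.
Try d = false.
From the singleton clause (!f), f = false.
From the singleton clause (!c), c = false.
From the singleton clause (g), g = true.
Now (!g) is unsatisfied and unit — conflict.
That branch fails; take d = true instead.
From the singleton clause (f), f = true.
From the singleton clause (c), c = true.
Now (!c) is unsatisfied and unit — conflict.
Both values of d lead to a conflict.
Both values of a lead to a conflict.
That branch fails; take e = true instead.
Try f = true.
From the singleton clause (b), b = true.
From the singleton clause (!g), g = false.
From the singleton clause (c), c = true.
From the singleton clause (!a), a = false.
From the singleton clause (d), d = true.
Now (!d) is unsatisfied and unit — conflict.
That branch fails; take f = false instead.
From the singleton clause (c), c = true.
From the singleton clause (b), b = true.
From the singleton clause (!g), g = false.
From the singleton clause (!a), a = false.
From the singleton clause (!d), d = false.
Now (d) is unsatisfied and unit — conflict.
Both values of f lead to a conflict.
Both values of e lead to a conflict.

UNSATISFIABLE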